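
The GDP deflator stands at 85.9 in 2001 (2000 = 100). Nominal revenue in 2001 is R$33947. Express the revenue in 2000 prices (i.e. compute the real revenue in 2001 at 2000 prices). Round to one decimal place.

39519.2

Real = Nominal ÷ (Index/100) = 33947 ÷ (85.9/100)
     = 33947 ÷ 0.859 = 39519.2084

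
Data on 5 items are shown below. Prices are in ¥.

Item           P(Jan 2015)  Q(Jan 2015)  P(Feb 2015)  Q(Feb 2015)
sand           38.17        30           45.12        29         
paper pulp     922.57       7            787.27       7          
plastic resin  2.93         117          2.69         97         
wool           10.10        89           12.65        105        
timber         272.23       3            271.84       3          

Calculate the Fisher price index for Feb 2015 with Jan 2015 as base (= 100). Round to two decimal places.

94.62

Laspeyres component (base-period weights):
ΣP(Feb 2015)Q(Jan 2015) = 45.12×30 + 787.27×7 + 2.69×117 + 12.65×89 + 271.84×3 = 1353.6 + 5510.89 + 314.73 + 1125.85 + 815.52 = 9120.59
ΣP(Jan 2015)Q(Jan 2015) = 38.17×30 + 922.57×7 + 2.93×117 + 10.10×89 + 272.23×3 = 1145.1 + 6457.99 + 342.81 + 898.9 + 816.69 = 9661.49
L = 9120.59 / 9661.49 × 100 = 94.4015
Paasche component (current-period weights):
ΣP(Feb 2015)Q(Feb 2015) = 45.12×29 + 787.27×7 + 2.69×97 + 12.65×105 + 271.84×3 = 1308.48 + 5510.89 + 260.93 + 1328.25 + 815.52 = 9224.07
ΣP(Jan 2015)Q(Feb 2015) = 38.17×29 + 922.57×7 + 2.93×97 + 10.10×105 + 272.23×3 = 1106.93 + 6457.99 + 284.21 + 1060.5 + 816.69 = 9726.32
P = 9224.07 / 9726.32 × 100 = 94.8362
Fisher = √(L × P) = √(94.4015 × 94.8362) = 94.6186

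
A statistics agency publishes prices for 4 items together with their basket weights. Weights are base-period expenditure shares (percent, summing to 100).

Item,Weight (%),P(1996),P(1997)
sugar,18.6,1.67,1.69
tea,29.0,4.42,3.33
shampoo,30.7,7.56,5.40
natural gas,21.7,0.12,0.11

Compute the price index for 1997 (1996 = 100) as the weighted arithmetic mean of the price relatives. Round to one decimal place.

sugar: 18.6 × (1.69/1.67) = 18.6 × 1.011976 = 18.8228
tea: 29.0 × (3.33/4.42) = 29.0 × 0.753394 = 21.8484
shampoo: 30.7 × (5.40/7.56) = 30.7 × 0.714286 = 21.9286
natural gas: 21.7 × (0.11/0.12) = 21.7 × 0.916667 = 19.8917
Index = Σ wᵢ·(p₁ᵢ/p₀ᵢ) = 18.8228 + 21.8484 + 21.9286 + 19.8917 = 82.4914

82.5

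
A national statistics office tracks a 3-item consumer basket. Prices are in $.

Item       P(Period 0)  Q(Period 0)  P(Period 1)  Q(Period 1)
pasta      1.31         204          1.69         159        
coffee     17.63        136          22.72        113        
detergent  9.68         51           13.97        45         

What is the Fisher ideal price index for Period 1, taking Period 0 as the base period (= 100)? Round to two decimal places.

Laspeyres component (base-period weights):
ΣP(Period 1)Q(Period 0) = 1.69×204 + 22.72×136 + 13.97×51 = 344.76 + 3089.92 + 712.47 = 4147.15
ΣP(Period 0)Q(Period 0) = 1.31×204 + 17.63×136 + 9.68×51 = 267.24 + 2397.68 + 493.68 = 3158.6
L = 4147.15 / 3158.6 × 100 = 131.2971
Paasche component (current-period weights):
ΣP(Period 1)Q(Period 1) = 1.69×159 + 22.72×113 + 13.97×45 = 268.71 + 2567.36 + 628.65 = 3464.72
ΣP(Period 0)Q(Period 1) = 1.31×159 + 17.63×113 + 9.68×45 = 208.29 + 1992.19 + 435.6 = 2636.08
P = 3464.72 / 2636.08 × 100 = 131.4346
Fisher = √(L × P) = √(131.2971 × 131.4346) = 131.3658

131.37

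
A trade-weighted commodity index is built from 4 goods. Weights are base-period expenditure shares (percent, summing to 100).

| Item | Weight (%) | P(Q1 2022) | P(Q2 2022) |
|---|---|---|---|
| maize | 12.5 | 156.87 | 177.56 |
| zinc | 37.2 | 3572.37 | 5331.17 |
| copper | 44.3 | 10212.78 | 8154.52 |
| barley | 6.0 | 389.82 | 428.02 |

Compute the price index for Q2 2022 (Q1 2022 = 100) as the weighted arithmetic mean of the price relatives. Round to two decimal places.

maize: 12.5 × (177.56/156.87) = 12.5 × 1.131893 = 14.1487
zinc: 37.2 × (5331.17/3572.37) = 37.2 × 1.492334 = 55.5148
copper: 44.3 × (8154.52/10212.78) = 44.3 × 0.798462 = 35.3719
barley: 6.0 × (428.02/389.82) = 6.0 × 1.097994 = 6.5880
Index = Σ wᵢ·(p₁ᵢ/p₀ᵢ) = 14.1487 + 55.5148 + 35.3719 + 6.5880 = 111.6233

111.62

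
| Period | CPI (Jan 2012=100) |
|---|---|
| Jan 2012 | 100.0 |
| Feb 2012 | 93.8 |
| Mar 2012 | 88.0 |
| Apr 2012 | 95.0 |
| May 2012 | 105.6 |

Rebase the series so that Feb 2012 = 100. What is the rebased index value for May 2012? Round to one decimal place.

Rebased(May 2012) = 105.6 / 93.8 × 100 = 112.5800

112.6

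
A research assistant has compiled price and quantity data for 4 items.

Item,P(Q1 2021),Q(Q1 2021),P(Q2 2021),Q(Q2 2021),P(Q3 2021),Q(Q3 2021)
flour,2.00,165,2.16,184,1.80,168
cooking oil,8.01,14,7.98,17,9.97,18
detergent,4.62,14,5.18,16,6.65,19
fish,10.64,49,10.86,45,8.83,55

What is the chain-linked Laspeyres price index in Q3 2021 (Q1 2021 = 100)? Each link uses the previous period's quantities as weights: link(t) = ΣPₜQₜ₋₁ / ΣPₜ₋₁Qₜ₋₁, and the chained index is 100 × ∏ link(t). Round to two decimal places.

Link Q1 2021→Q2 2021:
ΣP(Q2 2021)Q(Q1 2021) = 2.16×165 + 7.98×14 + 5.18×14 + 10.86×49 = 356.4 + 111.72 + 72.52 + 532.14 = 1072.78
ΣP(Q1 2021)Q(Q1 2021) = 2.00×165 + 8.01×14 + 4.62×14 + 10.64×49 = 330 + 112.14 + 64.68 + 521.36 = 1028.18
link = 1072.78/1028.18 = 1.043378
Link Q2 2021→Q3 2021:
ΣP(Q3 2021)Q(Q2 2021) = 1.80×184 + 9.97×17 + 6.65×16 + 8.83×45 = 331.2 + 169.49 + 106.4 + 397.35 = 1004.44
ΣP(Q2 2021)Q(Q2 2021) = 2.16×184 + 7.98×17 + 5.18×16 + 10.86×45 = 397.44 + 135.66 + 82.88 + 488.7 = 1104.68
link = 1004.44/1104.68 = 0.909259
Chained index = 100 × 1.043378 × 0.909259 = 94.8700

94.87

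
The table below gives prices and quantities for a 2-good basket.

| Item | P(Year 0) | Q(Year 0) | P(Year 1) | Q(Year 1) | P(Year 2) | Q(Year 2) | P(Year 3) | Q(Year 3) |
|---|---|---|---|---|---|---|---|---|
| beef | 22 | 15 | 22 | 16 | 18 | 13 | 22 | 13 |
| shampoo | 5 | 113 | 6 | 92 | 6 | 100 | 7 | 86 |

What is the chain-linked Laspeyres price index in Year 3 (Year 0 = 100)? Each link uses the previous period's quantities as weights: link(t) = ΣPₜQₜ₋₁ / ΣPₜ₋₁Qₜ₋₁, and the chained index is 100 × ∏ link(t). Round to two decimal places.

123.73

Link Year 0→Year 1:
ΣP(Year 1)Q(Year 0) = 22×15 + 6×113 = 330 + 678 = 1008
ΣP(Year 0)Q(Year 0) = 22×15 + 5×113 = 330 + 565 = 895
link = 1008/895 = 1.126257
Link Year 1→Year 2:
ΣP(Year 2)Q(Year 1) = 18×16 + 6×92 = 288 + 552 = 840
ΣP(Year 1)Q(Year 1) = 22×16 + 6×92 = 352 + 552 = 904
link = 840/904 = 0.929204
Link Year 2→Year 3:
ΣP(Year 3)Q(Year 2) = 22×13 + 7×100 = 286 + 700 = 986
ΣP(Year 2)Q(Year 2) = 18×13 + 6×100 = 234 + 600 = 834
link = 986/834 = 1.182254
Chained index = 100 × 1.126257 × 0.929204 × 1.182254 = 123.7255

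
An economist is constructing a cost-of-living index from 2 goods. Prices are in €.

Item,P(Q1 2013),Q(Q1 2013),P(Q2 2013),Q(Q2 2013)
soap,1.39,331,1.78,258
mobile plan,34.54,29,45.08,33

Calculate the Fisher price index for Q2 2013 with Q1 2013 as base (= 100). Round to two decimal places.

Laspeyres component (base-period weights):
ΣP(Q2 2013)Q(Q1 2013) = 1.78×331 + 45.08×29 = 589.18 + 1307.32 = 1896.5
ΣP(Q1 2013)Q(Q1 2013) = 1.39×331 + 34.54×29 = 460.09 + 1001.66 = 1461.75
L = 1896.5 / 1461.75 × 100 = 129.7417
Paasche component (current-period weights):
ΣP(Q2 2013)Q(Q2 2013) = 1.78×258 + 45.08×33 = 459.24 + 1487.64 = 1946.88
ΣP(Q1 2013)Q(Q2 2013) = 1.39×258 + 34.54×33 = 358.62 + 1139.82 = 1498.44
P = 1946.88 / 1498.44 × 100 = 129.9271
Fisher = √(L × P) = √(129.7417 × 129.9271) = 129.8344

129.83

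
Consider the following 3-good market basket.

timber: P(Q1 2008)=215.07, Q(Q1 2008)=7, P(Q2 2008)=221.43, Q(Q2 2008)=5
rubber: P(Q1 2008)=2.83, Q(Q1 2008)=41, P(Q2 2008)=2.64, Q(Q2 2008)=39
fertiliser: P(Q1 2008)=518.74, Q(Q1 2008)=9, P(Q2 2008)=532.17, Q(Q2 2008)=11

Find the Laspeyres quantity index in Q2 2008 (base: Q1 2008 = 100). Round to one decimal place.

109.6

Laspeyres quantity index uses base-period prices as weights.
ΣP(Q1 2008)·Q(Q2 2008) = 215.07×5 + 2.83×39 + 518.74×11 = 1075.35 + 110.37 + 5706.14 = 6891.86
ΣP(Q1 2008)·Q(Q1 2008) = 215.07×7 + 2.83×41 + 518.74×9 = 1505.49 + 116.03 + 4668.66 = 6290.18
Index = 6891.86 / 6290.18 × 100 = 109.5654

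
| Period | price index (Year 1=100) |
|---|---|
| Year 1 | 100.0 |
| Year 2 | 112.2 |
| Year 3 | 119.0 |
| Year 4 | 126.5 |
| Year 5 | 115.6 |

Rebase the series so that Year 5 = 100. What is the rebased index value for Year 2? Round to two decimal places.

Rebased(Year 2) = 112.2 / 115.6 × 100 = 97.0588

97.06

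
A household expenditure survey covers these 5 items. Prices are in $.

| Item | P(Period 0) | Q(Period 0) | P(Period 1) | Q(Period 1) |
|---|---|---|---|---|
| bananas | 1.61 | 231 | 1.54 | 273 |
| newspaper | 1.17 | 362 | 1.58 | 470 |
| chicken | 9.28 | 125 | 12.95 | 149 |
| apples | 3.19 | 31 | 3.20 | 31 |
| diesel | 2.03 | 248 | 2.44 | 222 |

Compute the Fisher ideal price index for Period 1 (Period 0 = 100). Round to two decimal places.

Laspeyres component (base-period weights):
ΣP(Period 1)Q(Period 0) = 1.54×231 + 1.58×362 + 12.95×125 + 3.20×31 + 2.44×248 = 355.74 + 571.96 + 1618.75 + 99.2 + 605.12 = 3250.77
ΣP(Period 0)Q(Period 0) = 1.61×231 + 1.17×362 + 9.28×125 + 3.19×31 + 2.03×248 = 371.91 + 423.54 + 1160 + 98.89 + 503.44 = 2557.78
L = 3250.77 / 2557.78 × 100 = 127.0934
Paasche component (current-period weights):
ΣP(Period 1)Q(Period 1) = 1.54×273 + 1.58×470 + 12.95×149 + 3.20×31 + 2.44×222 = 420.42 + 742.6 + 1929.55 + 99.2 + 541.68 = 3733.45
ΣP(Period 0)Q(Period 1) = 1.61×273 + 1.17×470 + 9.28×149 + 3.19×31 + 2.03×222 = 439.53 + 549.9 + 1382.72 + 98.89 + 450.66 = 2921.7
P = 3733.45 / 2921.7 × 100 = 127.7835
Fisher = √(L × P) = √(127.0934 × 127.7835) = 127.4380

127.44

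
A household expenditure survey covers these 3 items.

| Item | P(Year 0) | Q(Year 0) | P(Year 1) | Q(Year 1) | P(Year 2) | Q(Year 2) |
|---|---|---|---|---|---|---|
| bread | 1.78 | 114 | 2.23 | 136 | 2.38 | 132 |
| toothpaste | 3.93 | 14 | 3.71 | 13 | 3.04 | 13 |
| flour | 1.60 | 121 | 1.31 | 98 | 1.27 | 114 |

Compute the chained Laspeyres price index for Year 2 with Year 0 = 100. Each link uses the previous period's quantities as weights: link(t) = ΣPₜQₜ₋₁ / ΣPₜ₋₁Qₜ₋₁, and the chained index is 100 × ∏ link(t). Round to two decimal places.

104.57

Link Year 0→Year 1:
ΣP(Year 1)Q(Year 0) = 2.23×114 + 3.71×14 + 1.31×121 = 254.22 + 51.94 + 158.51 = 464.67
ΣP(Year 0)Q(Year 0) = 1.78×114 + 3.93×14 + 1.60×121 = 202.92 + 55.02 + 193.6 = 451.54
link = 464.67/451.54 = 1.029078
Link Year 1→Year 2:
ΣP(Year 2)Q(Year 1) = 2.38×136 + 3.04×13 + 1.27×98 = 323.68 + 39.52 + 124.46 = 487.66
ΣP(Year 1)Q(Year 1) = 2.23×136 + 3.71×13 + 1.31×98 = 303.28 + 48.23 + 128.38 = 479.89
link = 487.66/479.89 = 1.016191
Chained index = 100 × 1.029078 × 1.016191 = 104.5740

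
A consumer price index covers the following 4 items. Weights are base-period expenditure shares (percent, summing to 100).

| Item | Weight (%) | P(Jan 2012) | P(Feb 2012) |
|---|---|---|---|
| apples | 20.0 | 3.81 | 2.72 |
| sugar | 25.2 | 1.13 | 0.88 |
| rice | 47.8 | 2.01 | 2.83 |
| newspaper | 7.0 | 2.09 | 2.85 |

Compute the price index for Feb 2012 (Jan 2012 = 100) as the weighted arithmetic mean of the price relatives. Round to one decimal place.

110.7

apples: 20.0 × (2.72/3.81) = 20.0 × 0.713911 = 14.2782
sugar: 25.2 × (0.88/1.13) = 25.2 × 0.778761 = 19.6248
rice: 47.8 × (2.83/2.01) = 47.8 × 1.407960 = 67.3005
newspaper: 7.0 × (2.85/2.09) = 7.0 × 1.363636 = 9.5455
Index = Σ wᵢ·(p₁ᵢ/p₀ᵢ) = 14.2782 + 19.6248 + 67.3005 + 9.5455 = 110.7489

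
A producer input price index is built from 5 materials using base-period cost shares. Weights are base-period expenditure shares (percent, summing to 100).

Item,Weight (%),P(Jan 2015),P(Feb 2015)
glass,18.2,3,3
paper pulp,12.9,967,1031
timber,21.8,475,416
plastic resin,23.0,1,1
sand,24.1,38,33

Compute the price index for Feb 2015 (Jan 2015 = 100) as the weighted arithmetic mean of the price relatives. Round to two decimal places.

94.97

glass: 18.2 × (3/3) = 18.2 × 1.000000 = 18.2000
paper pulp: 12.9 × (1031/967) = 12.9 × 1.066184 = 13.7538
timber: 21.8 × (416/475) = 21.8 × 0.875789 = 19.0922
plastic resin: 23.0 × (1/1) = 23.0 × 1.000000 = 23.0000
sand: 24.1 × (33/38) = 24.1 × 0.868421 = 20.9289
Index = Σ wᵢ·(p₁ᵢ/p₀ᵢ) = 18.2000 + 13.7538 + 19.0922 + 23.0000 + 20.9289 = 94.9749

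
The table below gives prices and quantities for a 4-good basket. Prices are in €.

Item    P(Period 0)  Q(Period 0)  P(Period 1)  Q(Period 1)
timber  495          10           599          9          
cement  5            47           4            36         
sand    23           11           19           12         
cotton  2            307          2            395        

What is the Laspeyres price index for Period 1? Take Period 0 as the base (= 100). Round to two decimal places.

115.68

Laspeyres price index uses base-period quantities as weights.
ΣP(Period 1)·Q(Period 0) = 599×10 + 4×47 + 19×11 + 2×307 = 5990 + 188 + 209 + 614 = 7001
ΣP(Period 0)·Q(Period 0) = 495×10 + 5×47 + 23×11 + 2×307 = 4950 + 235 + 253 + 614 = 6052
Index = 7001 / 6052 × 100 = 115.6808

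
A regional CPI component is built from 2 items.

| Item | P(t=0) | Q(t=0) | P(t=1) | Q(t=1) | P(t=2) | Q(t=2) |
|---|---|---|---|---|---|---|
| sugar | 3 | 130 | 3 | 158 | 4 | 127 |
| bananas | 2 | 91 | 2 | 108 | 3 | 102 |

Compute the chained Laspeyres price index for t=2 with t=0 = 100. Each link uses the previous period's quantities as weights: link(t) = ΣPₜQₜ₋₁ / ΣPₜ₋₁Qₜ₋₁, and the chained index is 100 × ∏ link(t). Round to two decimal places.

Link t=0→t=1:
ΣP(t=1)Q(t=0) = 3×130 + 2×91 = 390 + 182 = 572
ΣP(t=0)Q(t=0) = 3×130 + 2×91 = 390 + 182 = 572
link = 572/572 = 1.000000
Link t=1→t=2:
ΣP(t=2)Q(t=1) = 4×158 + 3×108 = 632 + 324 = 956
ΣP(t=1)Q(t=1) = 3×158 + 2×108 = 474 + 216 = 690
link = 956/690 = 1.385507
Chained index = 100 × 1.000000 × 1.385507 = 138.5507

138.55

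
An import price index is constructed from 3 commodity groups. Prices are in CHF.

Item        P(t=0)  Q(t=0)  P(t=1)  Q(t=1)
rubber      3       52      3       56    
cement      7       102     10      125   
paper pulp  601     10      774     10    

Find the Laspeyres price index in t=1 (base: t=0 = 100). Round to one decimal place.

129.6

Laspeyres price index uses base-period quantities as weights.
ΣP(t=1)·Q(t=0) = 3×52 + 10×102 + 774×10 = 156 + 1020 + 7740 = 8916
ΣP(t=0)·Q(t=0) = 3×52 + 7×102 + 601×10 = 156 + 714 + 6010 = 6880
Index = 8916 / 6880 × 100 = 129.5930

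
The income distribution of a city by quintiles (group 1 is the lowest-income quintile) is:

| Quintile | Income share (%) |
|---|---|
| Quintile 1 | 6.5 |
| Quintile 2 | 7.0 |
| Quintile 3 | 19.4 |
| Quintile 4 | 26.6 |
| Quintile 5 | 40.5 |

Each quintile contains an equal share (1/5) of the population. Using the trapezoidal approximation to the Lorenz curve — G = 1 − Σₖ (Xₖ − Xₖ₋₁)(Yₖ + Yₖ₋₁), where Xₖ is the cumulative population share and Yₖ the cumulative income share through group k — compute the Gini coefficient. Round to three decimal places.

Cumulative income shares Yₖ: 0.0650, 0.1350, 0.3290, 0.5950, 1.0000
Σ (Xₖ−Xₖ₋₁)(Yₖ+Yₖ₋₁) = (1/5)(0.0650+0.0000) + (1/5)(0.1350+0.0650) + (1/5)(0.3290+0.1350) + (1/5)(0.5950+0.3290) + (1/5)(1.0000+0.5950)
  = 0.0130 + 0.0400 + 0.0928 + 0.1848 + 0.3190 = 0.6496
G = 1 − 0.6496 = 0.3504

0.350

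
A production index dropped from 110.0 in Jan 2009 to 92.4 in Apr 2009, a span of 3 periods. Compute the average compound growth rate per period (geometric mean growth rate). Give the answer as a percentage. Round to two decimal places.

Growth factor = (92.4/110.0)^(1/3) = (0.840000)^(1/3) = 0.943539
Growth rate = 0.943539 − 1 = -0.056461 = -5.6461%

-5.65%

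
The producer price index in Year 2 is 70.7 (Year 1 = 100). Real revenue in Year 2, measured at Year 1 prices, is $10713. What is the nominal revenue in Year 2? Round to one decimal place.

7574.1

Nominal = Real × (Index/100) = 10713 × (70.7/100)
        = 10713 × 0.707 = 7574.0910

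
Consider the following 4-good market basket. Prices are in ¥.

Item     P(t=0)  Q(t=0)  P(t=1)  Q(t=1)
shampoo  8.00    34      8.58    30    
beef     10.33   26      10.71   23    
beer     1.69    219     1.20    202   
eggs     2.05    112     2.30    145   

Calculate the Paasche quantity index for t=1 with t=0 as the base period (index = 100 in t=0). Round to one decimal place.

Paasche quantity index uses current-period prices as weights.
ΣP(t=1)·Q(t=1) = 8.58×30 + 10.71×23 + 1.20×202 + 2.30×145 = 257.4 + 246.33 + 242.4 + 333.5 = 1079.63
ΣP(t=1)·Q(t=0) = 8.58×34 + 10.71×26 + 1.20×219 + 2.30×112 = 291.72 + 278.46 + 262.8 + 257.6 = 1090.58
Index = 1079.63 / 1090.58 × 100 = 98.9959

99.0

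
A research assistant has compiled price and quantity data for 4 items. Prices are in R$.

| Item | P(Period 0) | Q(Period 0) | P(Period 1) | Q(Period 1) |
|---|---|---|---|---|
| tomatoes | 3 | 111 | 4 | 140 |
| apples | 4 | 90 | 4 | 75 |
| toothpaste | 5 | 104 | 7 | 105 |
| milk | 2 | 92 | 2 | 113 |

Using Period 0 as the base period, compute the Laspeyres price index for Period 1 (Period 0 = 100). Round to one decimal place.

122.8

Laspeyres price index uses base-period quantities as weights.
ΣP(Period 1)·Q(Period 0) = 4×111 + 4×90 + 7×104 + 2×92 = 444 + 360 + 728 + 184 = 1716
ΣP(Period 0)·Q(Period 0) = 3×111 + 4×90 + 5×104 + 2×92 = 333 + 360 + 520 + 184 = 1397
Index = 1716 / 1397 × 100 = 122.8346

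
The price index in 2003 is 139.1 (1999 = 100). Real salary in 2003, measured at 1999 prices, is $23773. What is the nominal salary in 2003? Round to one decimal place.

33068.2

Nominal = Real × (Index/100) = 23773 × (139.1/100)
        = 23773 × 1.391 = 33068.2430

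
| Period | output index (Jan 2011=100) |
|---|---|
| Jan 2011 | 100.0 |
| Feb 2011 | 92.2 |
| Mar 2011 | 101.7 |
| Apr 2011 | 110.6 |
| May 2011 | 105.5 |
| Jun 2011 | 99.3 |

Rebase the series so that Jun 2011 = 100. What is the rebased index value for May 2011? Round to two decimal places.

106.24

Rebased(May 2011) = 105.5 / 99.3 × 100 = 106.2437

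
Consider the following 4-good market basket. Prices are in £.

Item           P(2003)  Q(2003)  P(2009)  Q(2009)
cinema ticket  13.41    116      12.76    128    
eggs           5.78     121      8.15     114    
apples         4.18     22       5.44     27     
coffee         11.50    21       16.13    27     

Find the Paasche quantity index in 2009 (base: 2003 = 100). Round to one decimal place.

Paasche quantity index uses current-period prices as weights.
ΣP(2009)·Q(2009) = 12.76×128 + 8.15×114 + 5.44×27 + 16.13×27 = 1633.28 + 929.1 + 146.88 + 435.51 = 3144.77
ΣP(2009)·Q(2003) = 12.76×116 + 8.15×121 + 5.44×22 + 16.13×21 = 1480.16 + 986.15 + 119.68 + 338.73 = 2924.72
Index = 3144.77 / 2924.72 × 100 = 107.5238

107.5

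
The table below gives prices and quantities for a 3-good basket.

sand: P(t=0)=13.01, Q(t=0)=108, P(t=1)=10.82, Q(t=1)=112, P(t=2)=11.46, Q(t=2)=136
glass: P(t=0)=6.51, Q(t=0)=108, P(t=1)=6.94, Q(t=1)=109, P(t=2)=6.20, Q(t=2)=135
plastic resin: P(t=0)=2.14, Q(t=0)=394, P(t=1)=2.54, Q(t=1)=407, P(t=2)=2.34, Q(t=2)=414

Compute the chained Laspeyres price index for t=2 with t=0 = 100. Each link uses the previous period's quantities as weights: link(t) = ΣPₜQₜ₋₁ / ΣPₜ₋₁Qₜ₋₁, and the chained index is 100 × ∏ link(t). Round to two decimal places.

Link t=0→t=1:
ΣP(t=1)Q(t=0) = 10.82×108 + 6.94×108 + 2.54×394 = 1168.56 + 749.52 + 1000.76 = 2918.84
ΣP(t=0)Q(t=0) = 13.01×108 + 6.51×108 + 2.14×394 = 1405.08 + 703.08 + 843.16 = 2951.32
link = 2918.84/2951.32 = 0.988995
Link t=1→t=2:
ΣP(t=2)Q(t=1) = 11.46×112 + 6.20×109 + 2.34×407 = 1283.52 + 675.8 + 952.38 = 2911.7
ΣP(t=1)Q(t=1) = 10.82×112 + 6.94×109 + 2.54×407 = 1211.84 + 756.46 + 1033.78 = 3002.08
link = 2911.7/3002.08 = 0.969894
Chained index = 100 × 0.988995 × 0.969894 = 95.9220

95.92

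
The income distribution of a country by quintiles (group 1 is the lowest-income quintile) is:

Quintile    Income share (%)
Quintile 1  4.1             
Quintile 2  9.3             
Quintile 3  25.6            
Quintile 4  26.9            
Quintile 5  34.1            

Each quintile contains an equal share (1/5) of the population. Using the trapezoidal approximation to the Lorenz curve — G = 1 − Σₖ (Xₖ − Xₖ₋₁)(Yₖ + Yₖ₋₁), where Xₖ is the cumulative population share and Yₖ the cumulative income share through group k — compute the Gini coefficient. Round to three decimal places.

Cumulative income shares Yₖ: 0.0410, 0.1340, 0.3900, 0.6590, 1.0000
Σ (Xₖ−Xₖ₋₁)(Yₖ+Yₖ₋₁) = (1/5)(0.0410+0.0000) + (1/5)(0.1340+0.0410) + (1/5)(0.3900+0.1340) + (1/5)(0.6590+0.3900) + (1/5)(1.0000+0.6590)
  = 0.0082 + 0.0350 + 0.1048 + 0.2098 + 0.3318 = 0.6896
G = 1 − 0.6896 = 0.3104

0.310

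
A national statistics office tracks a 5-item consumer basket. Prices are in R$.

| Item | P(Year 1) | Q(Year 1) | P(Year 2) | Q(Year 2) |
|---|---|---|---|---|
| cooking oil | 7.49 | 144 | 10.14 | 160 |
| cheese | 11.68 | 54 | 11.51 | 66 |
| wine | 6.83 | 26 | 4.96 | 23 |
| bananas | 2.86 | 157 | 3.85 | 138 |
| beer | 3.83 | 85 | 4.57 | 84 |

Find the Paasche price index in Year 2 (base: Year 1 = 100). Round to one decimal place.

Paasche price index uses current-period quantities as weights.
ΣP(Year 2)·Q(Year 2) = 10.14×160 + 11.51×66 + 4.96×23 + 3.85×138 + 4.57×84 = 1622.4 + 759.66 + 114.08 + 531.3 + 383.88 = 3411.32
ΣP(Year 1)·Q(Year 2) = 7.49×160 + 11.68×66 + 6.83×23 + 2.86×138 + 3.83×84 = 1198.4 + 770.88 + 157.09 + 394.68 + 321.72 = 2842.77
Index = 3411.32 / 2842.77 × 100 = 119.9999

120.0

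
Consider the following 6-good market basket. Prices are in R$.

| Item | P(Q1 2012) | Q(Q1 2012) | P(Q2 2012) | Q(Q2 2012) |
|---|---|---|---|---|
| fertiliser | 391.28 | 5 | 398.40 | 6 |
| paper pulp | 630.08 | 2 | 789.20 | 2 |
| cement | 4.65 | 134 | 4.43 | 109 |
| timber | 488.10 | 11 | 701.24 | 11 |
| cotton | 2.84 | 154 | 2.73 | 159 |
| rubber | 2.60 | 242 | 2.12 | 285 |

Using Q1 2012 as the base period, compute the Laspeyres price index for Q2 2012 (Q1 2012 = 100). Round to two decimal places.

124.68

Laspeyres price index uses base-period quantities as weights.
ΣP(Q2 2012)·Q(Q1 2012) = 398.40×5 + 789.20×2 + 4.43×134 + 701.24×11 + 2.73×154 + 2.12×242 = 1992 + 1578.4 + 593.62 + 7713.64 + 420.42 + 513.04 = 12811.12
ΣP(Q1 2012)·Q(Q1 2012) = 391.28×5 + 630.08×2 + 4.65×134 + 488.10×11 + 2.84×154 + 2.60×242 = 1956.4 + 1260.16 + 623.1 + 5369.1 + 437.36 + 629.2 = 10275.32
Index = 12811.12 / 10275.32 × 100 = 124.6786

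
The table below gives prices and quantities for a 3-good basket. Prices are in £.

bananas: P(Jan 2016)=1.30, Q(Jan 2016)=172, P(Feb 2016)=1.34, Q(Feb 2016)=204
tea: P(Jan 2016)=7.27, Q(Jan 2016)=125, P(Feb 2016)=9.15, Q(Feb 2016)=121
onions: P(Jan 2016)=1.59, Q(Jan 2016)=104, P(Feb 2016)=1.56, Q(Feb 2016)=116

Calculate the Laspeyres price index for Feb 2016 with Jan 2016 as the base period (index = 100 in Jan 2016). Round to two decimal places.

Laspeyres price index uses base-period quantities as weights.
ΣP(Feb 2016)·Q(Jan 2016) = 1.34×172 + 9.15×125 + 1.56×104 = 230.48 + 1143.75 + 162.24 = 1536.47
ΣP(Jan 2016)·Q(Jan 2016) = 1.30×172 + 7.27×125 + 1.59×104 = 223.6 + 908.75 + 165.36 = 1297.71
Index = 1536.47 / 1297.71 × 100 = 118.3986

118.40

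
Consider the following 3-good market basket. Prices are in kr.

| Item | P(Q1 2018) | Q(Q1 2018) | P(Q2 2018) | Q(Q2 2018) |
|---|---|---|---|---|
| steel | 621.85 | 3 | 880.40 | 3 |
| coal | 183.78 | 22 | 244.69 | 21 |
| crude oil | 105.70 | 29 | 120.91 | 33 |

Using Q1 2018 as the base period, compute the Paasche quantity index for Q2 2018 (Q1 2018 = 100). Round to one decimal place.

Paasche quantity index uses current-period prices as weights.
ΣP(Q2 2018)·Q(Q2 2018) = 880.40×3 + 244.69×21 + 120.91×33 = 2641.2 + 5138.49 + 3990.03 = 11769.72
ΣP(Q2 2018)·Q(Q1 2018) = 880.40×3 + 244.69×22 + 120.91×29 = 2641.2 + 5383.18 + 3506.39 = 11530.77
Index = 11769.72 / 11530.77 × 100 = 102.0723

102.1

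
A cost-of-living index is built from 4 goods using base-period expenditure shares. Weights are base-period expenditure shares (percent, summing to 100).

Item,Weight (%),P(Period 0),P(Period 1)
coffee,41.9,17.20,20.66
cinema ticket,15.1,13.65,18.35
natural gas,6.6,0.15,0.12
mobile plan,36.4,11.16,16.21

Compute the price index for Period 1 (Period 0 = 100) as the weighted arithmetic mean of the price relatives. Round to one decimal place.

coffee: 41.9 × (20.66/17.20) = 41.9 × 1.201163 = 50.3287
cinema ticket: 15.1 × (18.35/13.65) = 15.1 × 1.344322 = 20.2993
natural gas: 6.6 × (0.12/0.15) = 6.6 × 0.800000 = 5.2800
mobile plan: 36.4 × (16.21/11.16) = 36.4 × 1.452509 = 52.8713
Index = Σ wᵢ·(p₁ᵢ/p₀ᵢ) = 50.3287 + 20.2993 + 5.2800 + 52.8713 = 128.7793

128.8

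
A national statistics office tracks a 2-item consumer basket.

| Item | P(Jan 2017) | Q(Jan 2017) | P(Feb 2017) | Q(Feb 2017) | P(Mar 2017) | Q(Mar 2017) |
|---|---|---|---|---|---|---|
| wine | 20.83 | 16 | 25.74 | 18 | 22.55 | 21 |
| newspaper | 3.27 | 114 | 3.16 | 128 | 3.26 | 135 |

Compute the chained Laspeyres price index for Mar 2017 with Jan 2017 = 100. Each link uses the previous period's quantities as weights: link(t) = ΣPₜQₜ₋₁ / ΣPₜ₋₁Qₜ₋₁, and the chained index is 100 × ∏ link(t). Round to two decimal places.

103.73

Link Jan 2017→Feb 2017:
ΣP(Feb 2017)Q(Jan 2017) = 25.74×16 + 3.16×114 = 411.84 + 360.24 = 772.08
ΣP(Jan 2017)Q(Jan 2017) = 20.83×16 + 3.27×114 = 333.28 + 372.78 = 706.06
link = 772.08/706.06 = 1.093505
Link Feb 2017→Mar 2017:
ΣP(Mar 2017)Q(Feb 2017) = 22.55×18 + 3.26×128 = 405.9 + 417.28 = 823.18
ΣP(Feb 2017)Q(Feb 2017) = 25.74×18 + 3.16×128 = 463.32 + 404.48 = 867.8
link = 823.18/867.8 = 0.948583
Chained index = 100 × 1.093505 × 0.948583 = 103.7280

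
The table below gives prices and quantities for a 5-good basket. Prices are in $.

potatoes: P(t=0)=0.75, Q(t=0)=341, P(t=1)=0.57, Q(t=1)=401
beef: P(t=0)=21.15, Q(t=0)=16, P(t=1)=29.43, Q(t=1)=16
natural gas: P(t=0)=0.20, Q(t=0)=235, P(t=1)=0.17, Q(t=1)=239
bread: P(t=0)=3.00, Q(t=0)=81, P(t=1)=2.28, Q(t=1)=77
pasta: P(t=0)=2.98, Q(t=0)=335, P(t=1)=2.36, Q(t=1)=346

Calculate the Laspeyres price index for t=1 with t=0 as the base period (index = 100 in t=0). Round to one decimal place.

89.3

Laspeyres price index uses base-period quantities as weights.
ΣP(t=1)·Q(t=0) = 0.57×341 + 29.43×16 + 0.17×235 + 2.28×81 + 2.36×335 = 194.37 + 470.88 + 39.95 + 184.68 + 790.6 = 1680.48
ΣP(t=0)·Q(t=0) = 0.75×341 + 21.15×16 + 0.20×235 + 3.00×81 + 2.98×335 = 255.75 + 338.4 + 47 + 243 + 998.3 = 1882.45
Index = 1680.48 / 1882.45 × 100 = 89.2709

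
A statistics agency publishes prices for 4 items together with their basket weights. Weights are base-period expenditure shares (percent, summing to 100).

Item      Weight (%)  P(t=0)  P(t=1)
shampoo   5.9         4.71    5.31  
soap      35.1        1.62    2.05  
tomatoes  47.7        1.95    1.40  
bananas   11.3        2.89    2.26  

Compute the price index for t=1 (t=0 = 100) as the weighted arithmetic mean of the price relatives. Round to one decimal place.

94.2

shampoo: 5.9 × (5.31/4.71) = 5.9 × 1.127389 = 6.6516
soap: 35.1 × (2.05/1.62) = 35.1 × 1.265432 = 44.4167
tomatoes: 47.7 × (1.40/1.95) = 47.7 × 0.717949 = 34.2462
bananas: 11.3 × (2.26/2.89) = 11.3 × 0.782007 = 8.8367
Index = Σ wᵢ·(p₁ᵢ/p₀ᵢ) = 6.6516 + 44.4167 + 34.2462 + 8.8367 = 94.1511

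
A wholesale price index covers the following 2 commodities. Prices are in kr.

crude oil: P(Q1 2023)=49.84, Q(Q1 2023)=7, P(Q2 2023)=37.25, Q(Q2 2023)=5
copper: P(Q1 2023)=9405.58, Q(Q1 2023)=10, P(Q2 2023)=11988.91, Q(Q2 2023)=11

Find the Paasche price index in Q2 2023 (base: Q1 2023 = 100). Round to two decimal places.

Paasche price index uses current-period quantities as weights.
ΣP(Q2 2023)·Q(Q2 2023) = 37.25×5 + 11988.91×11 = 186.25 + 131878.01 = 132064.26
ΣP(Q1 2023)·Q(Q2 2023) = 49.84×5 + 9405.58×11 = 249.2 + 103461.38 = 103710.58
Index = 132064.26 / 103710.58 × 100 = 127.3392

127.34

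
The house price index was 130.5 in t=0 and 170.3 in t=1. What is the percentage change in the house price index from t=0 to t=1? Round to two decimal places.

Change = (170.3 − 130.5) / 130.5 × 100
       = 39.8 / 130.5 × 100 = 30.4981%

30.50%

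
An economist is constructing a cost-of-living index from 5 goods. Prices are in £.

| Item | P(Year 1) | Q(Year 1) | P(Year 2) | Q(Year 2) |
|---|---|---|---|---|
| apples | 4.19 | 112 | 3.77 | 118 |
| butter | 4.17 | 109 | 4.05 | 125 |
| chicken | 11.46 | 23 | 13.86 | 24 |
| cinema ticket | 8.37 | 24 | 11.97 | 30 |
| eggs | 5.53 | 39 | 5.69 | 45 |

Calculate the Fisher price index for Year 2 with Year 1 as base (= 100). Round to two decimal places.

Laspeyres component (base-period weights):
ΣP(Year 2)Q(Year 1) = 3.77×112 + 4.05×109 + 13.86×23 + 11.97×24 + 5.69×39 = 422.24 + 441.45 + 318.78 + 287.28 + 221.91 = 1691.66
ΣP(Year 1)Q(Year 1) = 4.19×112 + 4.17×109 + 11.46×23 + 8.37×24 + 5.53×39 = 469.28 + 454.53 + 263.58 + 200.88 + 215.67 = 1603.94
L = 1691.66 / 1603.94 × 100 = 105.4690
Paasche component (current-period weights):
ΣP(Year 2)Q(Year 2) = 3.77×118 + 4.05×125 + 13.86×24 + 11.97×30 + 5.69×45 = 444.86 + 506.25 + 332.64 + 359.1 + 256.05 = 1898.9
ΣP(Year 1)Q(Year 2) = 4.19×118 + 4.17×125 + 11.46×24 + 8.37×30 + 5.53×45 = 494.42 + 521.25 + 275.04 + 251.1 + 248.85 = 1790.66
P = 1898.9 / 1790.66 × 100 = 106.0447
Fisher = √(L × P) = √(105.4690 × 106.0447) = 105.7565

105.76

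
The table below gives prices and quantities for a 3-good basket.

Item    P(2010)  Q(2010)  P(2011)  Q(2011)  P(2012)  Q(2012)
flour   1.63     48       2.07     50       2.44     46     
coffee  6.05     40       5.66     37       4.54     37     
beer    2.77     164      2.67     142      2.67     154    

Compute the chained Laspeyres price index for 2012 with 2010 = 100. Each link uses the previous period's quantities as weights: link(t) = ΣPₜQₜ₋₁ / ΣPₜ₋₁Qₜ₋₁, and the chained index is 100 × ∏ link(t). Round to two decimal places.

95.33

Link 2010→2011:
ΣP(2011)Q(2010) = 2.07×48 + 5.66×40 + 2.67×164 = 99.36 + 226.4 + 437.88 = 763.64
ΣP(2010)Q(2010) = 1.63×48 + 6.05×40 + 2.77×164 = 78.24 + 242 + 454.28 = 774.52
link = 763.64/774.52 = 0.985953
Link 2011→2012:
ΣP(2012)Q(2011) = 2.44×50 + 4.54×37 + 2.67×142 = 122 + 167.98 + 379.14 = 669.12
ΣP(2011)Q(2011) = 2.07×50 + 5.66×37 + 2.67×142 = 103.5 + 209.42 + 379.14 = 692.06
link = 669.12/692.06 = 0.966853
Chained index = 100 × 0.985953 × 0.966853 = 95.3271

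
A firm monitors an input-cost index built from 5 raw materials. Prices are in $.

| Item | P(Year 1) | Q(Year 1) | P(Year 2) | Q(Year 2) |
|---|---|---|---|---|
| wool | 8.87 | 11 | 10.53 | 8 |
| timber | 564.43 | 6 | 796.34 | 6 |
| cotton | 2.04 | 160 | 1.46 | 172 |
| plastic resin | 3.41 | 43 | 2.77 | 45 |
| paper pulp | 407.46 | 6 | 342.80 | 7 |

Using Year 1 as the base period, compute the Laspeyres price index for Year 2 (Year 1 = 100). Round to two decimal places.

114.08

Laspeyres price index uses base-period quantities as weights.
ΣP(Year 2)·Q(Year 1) = 10.53×11 + 796.34×6 + 1.46×160 + 2.77×43 + 342.80×6 = 115.83 + 4778.04 + 233.6 + 119.11 + 2056.8 = 7303.38
ΣP(Year 1)·Q(Year 1) = 8.87×11 + 564.43×6 + 2.04×160 + 3.41×43 + 407.46×6 = 97.57 + 3386.58 + 326.4 + 146.63 + 2444.76 = 6401.94
Index = 7303.38 / 6401.94 × 100 = 114.0807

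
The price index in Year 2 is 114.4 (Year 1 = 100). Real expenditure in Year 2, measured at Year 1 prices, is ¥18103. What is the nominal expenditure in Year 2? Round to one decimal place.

Nominal = Real × (Index/100) = 18103 × (114.4/100)
        = 18103 × 1.144 = 20709.8320

20709.8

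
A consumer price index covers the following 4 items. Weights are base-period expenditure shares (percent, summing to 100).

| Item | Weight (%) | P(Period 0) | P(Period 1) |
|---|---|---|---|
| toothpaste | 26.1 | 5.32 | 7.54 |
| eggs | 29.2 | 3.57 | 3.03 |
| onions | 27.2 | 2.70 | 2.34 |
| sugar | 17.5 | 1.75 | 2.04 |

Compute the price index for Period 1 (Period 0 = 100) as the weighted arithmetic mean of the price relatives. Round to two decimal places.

toothpaste: 26.1 × (7.54/5.32) = 26.1 × 1.417293 = 36.9914
eggs: 29.2 × (3.03/3.57) = 29.2 × 0.848739 = 24.7832
onions: 27.2 × (2.34/2.70) = 27.2 × 0.866667 = 23.5733
sugar: 17.5 × (2.04/1.75) = 17.5 × 1.165714 = 20.4000
Index = Σ wᵢ·(p₁ᵢ/p₀ᵢ) = 36.9914 + 24.7832 + 23.5733 + 20.4000 = 105.7479

105.75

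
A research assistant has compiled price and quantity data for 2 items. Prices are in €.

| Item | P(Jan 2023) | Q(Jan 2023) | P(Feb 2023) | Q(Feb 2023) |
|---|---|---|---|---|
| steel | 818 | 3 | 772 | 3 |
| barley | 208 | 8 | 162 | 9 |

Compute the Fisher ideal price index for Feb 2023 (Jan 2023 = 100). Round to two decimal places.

87.48

Laspeyres component (base-period weights):
ΣP(Feb 2023)Q(Jan 2023) = 772×3 + 162×8 = 2316 + 1296 = 3612
ΣP(Jan 2023)Q(Jan 2023) = 818×3 + 208×8 = 2454 + 1664 = 4118
L = 3612 / 4118 × 100 = 87.7125
Paasche component (current-period weights):
ΣP(Feb 2023)Q(Feb 2023) = 772×3 + 162×9 = 2316 + 1458 = 3774
ΣP(Jan 2023)Q(Feb 2023) = 818×3 + 208×9 = 2454 + 1872 = 4326
P = 3774 / 4326 × 100 = 87.2399
Fisher = √(L × P) = √(87.7125 × 87.2399) = 87.4759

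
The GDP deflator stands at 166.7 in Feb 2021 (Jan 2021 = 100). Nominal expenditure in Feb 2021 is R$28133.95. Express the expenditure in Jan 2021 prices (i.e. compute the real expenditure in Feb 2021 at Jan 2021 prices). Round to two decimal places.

16876.99

Real = Nominal ÷ (Index/100) = 28133.95 ÷ (166.7/100)
     = 28133.95 ÷ 1.667 = 16876.9946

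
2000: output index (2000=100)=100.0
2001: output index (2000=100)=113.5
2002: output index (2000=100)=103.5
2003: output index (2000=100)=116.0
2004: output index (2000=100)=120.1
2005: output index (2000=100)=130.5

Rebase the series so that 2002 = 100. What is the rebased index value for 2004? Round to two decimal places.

Rebased(2004) = 120.1 / 103.5 × 100 = 116.0386

116.04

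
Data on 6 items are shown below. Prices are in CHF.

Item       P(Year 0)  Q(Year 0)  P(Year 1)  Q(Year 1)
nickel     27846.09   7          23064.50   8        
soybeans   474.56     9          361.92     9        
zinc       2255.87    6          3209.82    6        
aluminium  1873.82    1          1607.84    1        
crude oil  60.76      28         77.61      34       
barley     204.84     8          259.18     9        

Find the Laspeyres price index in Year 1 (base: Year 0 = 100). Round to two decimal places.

87.10

Laspeyres price index uses base-period quantities as weights.
ΣP(Year 1)·Q(Year 0) = 23064.50×7 + 361.92×9 + 3209.82×6 + 1607.84×1 + 77.61×28 + 259.18×8 = 161451.5 + 3257.28 + 19258.92 + 1607.84 + 2173.08 + 2073.44 = 189822.06
ΣP(Year 0)·Q(Year 0) = 27846.09×7 + 474.56×9 + 2255.87×6 + 1873.82×1 + 60.76×28 + 204.84×8 = 194922.63 + 4271.04 + 13535.22 + 1873.82 + 1701.28 + 1638.72 = 217942.71
Index = 189822.06 / 217942.71 × 100 = 87.0972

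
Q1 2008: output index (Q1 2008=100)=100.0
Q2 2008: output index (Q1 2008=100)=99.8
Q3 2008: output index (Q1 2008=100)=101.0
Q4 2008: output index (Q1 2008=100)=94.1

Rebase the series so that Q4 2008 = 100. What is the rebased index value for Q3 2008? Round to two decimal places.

Rebased(Q3 2008) = 101.0 / 94.1 × 100 = 107.3326

107.33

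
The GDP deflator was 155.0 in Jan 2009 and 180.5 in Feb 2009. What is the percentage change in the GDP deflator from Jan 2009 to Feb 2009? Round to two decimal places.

Change = (180.5 − 155.0) / 155.0 × 100
       = 25.5 / 155.0 × 100 = 16.4516%

16.45%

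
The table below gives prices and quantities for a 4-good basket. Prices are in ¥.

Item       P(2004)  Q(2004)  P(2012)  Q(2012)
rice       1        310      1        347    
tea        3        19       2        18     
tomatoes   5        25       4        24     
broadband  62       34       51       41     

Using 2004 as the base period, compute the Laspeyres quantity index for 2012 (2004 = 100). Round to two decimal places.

Laspeyres quantity index uses base-period prices as weights.
ΣP(2004)·Q(2012) = 1×347 + 3×18 + 5×24 + 62×41 = 347 + 54 + 120 + 2542 = 3063
ΣP(2004)·Q(2004) = 1×310 + 3×19 + 5×25 + 62×34 = 310 + 57 + 125 + 2108 = 2600
Index = 3063 / 2600 × 100 = 117.8077

117.81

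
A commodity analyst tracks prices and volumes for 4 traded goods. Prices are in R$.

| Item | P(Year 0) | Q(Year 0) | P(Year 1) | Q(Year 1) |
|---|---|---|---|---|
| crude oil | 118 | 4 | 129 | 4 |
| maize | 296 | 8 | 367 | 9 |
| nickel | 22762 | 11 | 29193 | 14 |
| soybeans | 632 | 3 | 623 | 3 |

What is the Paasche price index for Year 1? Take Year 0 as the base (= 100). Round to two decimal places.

128.02

Paasche price index uses current-period quantities as weights.
ΣP(Year 1)·Q(Year 1) = 129×4 + 367×9 + 29193×14 + 623×3 = 516 + 3303 + 408702 + 1869 = 414390
ΣP(Year 0)·Q(Year 1) = 118×4 + 296×9 + 22762×14 + 632×3 = 472 + 2664 + 318668 + 1896 = 323700
Index = 414390 / 323700 × 100 = 128.0167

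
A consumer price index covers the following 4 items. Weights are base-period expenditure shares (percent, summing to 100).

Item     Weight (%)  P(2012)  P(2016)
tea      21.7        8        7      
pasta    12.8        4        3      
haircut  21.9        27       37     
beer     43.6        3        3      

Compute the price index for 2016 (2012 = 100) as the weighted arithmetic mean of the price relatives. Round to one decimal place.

tea: 21.7 × (7/8) = 21.7 × 0.875000 = 18.9875
pasta: 12.8 × (3/4) = 12.8 × 0.750000 = 9.6000
haircut: 21.9 × (37/27) = 21.9 × 1.370370 = 30.0111
beer: 43.6 × (3/3) = 43.6 × 1.000000 = 43.6000
Index = Σ wᵢ·(p₁ᵢ/p₀ᵢ) = 18.9875 + 9.6000 + 30.0111 + 43.6000 = 102.1986

102.2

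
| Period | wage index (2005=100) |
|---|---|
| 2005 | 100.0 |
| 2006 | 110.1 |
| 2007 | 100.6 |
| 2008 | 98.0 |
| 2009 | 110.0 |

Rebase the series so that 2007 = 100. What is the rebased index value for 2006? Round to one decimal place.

Rebased(2006) = 110.1 / 100.6 × 100 = 109.4433

109.4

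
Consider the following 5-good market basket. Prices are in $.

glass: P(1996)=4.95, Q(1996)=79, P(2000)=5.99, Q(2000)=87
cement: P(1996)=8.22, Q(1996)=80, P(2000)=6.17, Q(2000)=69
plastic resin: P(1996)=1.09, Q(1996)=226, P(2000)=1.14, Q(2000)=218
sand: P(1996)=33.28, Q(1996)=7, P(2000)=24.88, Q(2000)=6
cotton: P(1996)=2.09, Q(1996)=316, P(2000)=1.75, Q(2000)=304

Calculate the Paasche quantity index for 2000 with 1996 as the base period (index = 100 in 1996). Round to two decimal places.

96.16

Paasche quantity index uses current-period prices as weights.
ΣP(2000)·Q(2000) = 5.99×87 + 6.17×69 + 1.14×218 + 24.88×6 + 1.75×304 = 521.13 + 425.73 + 248.52 + 149.28 + 532 = 1876.66
ΣP(2000)·Q(1996) = 5.99×79 + 6.17×80 + 1.14×226 + 24.88×7 + 1.75×316 = 473.21 + 493.6 + 257.64 + 174.16 + 553 = 1951.61
Index = 1876.66 / 1951.61 × 100 = 96.1596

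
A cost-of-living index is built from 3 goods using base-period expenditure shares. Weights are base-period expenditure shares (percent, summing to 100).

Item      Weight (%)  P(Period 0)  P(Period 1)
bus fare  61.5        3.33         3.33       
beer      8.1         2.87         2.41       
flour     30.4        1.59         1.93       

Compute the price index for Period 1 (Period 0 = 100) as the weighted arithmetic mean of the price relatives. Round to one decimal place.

bus fare: 61.5 × (3.33/3.33) = 61.5 × 1.000000 = 61.5000
beer: 8.1 × (2.41/2.87) = 8.1 × 0.839721 = 6.8017
flour: 30.4 × (1.93/1.59) = 30.4 × 1.213836 = 36.9006
Index = Σ wᵢ·(p₁ᵢ/p₀ᵢ) = 61.5000 + 6.8017 + 36.9006 = 105.2024

105.2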